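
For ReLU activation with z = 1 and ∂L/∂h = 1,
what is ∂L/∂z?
∂L/∂z = 1

h = ReLU(1) = 1
Since z > 0: ∂h/∂z = 1
∂L/∂z = ∂L/∂h · ∂h/∂z = 1 × 1 = 1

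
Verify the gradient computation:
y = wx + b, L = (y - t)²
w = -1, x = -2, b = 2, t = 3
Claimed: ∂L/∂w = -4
Correct

y = (-1)(-2) + 2 = 4
∂L/∂y = 2(y - t) = 2(4 - 3) = 2
∂y/∂w = x = -2
∂L/∂w = 2 × -2 = -4

Claimed value: -4
Correct: The correct gradient is -4.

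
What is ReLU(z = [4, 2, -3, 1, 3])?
h = [4, 2, 0, 1, 3]

ReLU applied element-wise: max(0,4)=4, max(0,2)=2, max(0,-3)=0, max(0,1)=1, max(0,3)=3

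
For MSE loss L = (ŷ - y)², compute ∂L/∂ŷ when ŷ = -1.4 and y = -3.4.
∂L/∂ŷ = 4.0

∂L/∂ŷ = 2(ŷ - y) = 2(-1.4 - -3.4) = 2(2.0) = 4.0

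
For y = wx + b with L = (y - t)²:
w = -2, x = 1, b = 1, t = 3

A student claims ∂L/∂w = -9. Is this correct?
Incorrect

y = (-2)(1) + 1 = -1
∂L/∂y = 2(y - t) = 2(-1 - 3) = -8
∂y/∂w = x = 1
∂L/∂w = -8 × 1 = -8

Claimed value: -9
Incorrect: The correct gradient is -8.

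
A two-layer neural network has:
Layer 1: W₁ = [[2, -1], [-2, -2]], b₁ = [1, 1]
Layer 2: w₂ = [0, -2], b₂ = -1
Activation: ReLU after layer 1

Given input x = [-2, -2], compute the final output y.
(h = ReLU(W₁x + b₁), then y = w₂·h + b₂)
y = -19

Layer 1 pre-activation: z₁ = [-1, 9]
After ReLU: h = [0, 9]
Layer 2 output: y = 0×0 + -2×9 + -1 = -19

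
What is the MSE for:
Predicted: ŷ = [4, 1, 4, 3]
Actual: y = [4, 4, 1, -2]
MSE = 10.75

MSE = (1/4)((4-4)² + (1-4)² + (4-1)² + (3--2)²) = (1/4)(0 + 9 + 9 + 25) = 10.75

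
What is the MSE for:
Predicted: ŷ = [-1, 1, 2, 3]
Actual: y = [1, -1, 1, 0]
MSE = 4.5

MSE = (1/4)((-1-1)² + (1--1)² + (2-1)² + (3-0)²) = (1/4)(4 + 4 + 1 + 9) = 4.5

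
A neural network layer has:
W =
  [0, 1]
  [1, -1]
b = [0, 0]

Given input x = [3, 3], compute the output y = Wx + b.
y = [3, 0]

Wx = [0×3 + 1×3, 1×3 + -1×3]
   = [3, 0]
y = Wx + b = [3 + 0, 0 + 0] = [3, 0]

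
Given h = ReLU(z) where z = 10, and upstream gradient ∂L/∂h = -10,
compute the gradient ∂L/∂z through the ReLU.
∂L/∂z = -10

h = ReLU(10) = 10
Since z > 0: ∂h/∂z = 1
∂L/∂z = ∂L/∂h · ∂h/∂z = -10 × 1 = -10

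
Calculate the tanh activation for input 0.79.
0.6584

tanh(0.79) = (e^(0.79) - e^(-0.79))/(e^(0.79) + e^(-0.79)) = 0.6584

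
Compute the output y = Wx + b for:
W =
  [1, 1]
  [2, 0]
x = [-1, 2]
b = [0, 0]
y = [1, -2]

Wx = [1×-1 + 1×2, 2×-1 + 0×2]
   = [1, -2]
y = Wx + b = [1 + 0, -2 + 0] = [1, -2]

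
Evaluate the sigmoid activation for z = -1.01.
0.267

sigmoid(-1.01) = 1/(1 + e^(1.01)) = 1/(1 + 2.746) = 0.267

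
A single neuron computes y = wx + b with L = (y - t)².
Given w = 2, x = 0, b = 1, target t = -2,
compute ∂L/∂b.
∂L/∂b = 6

y = wx + b = (2)(0) + 1 = 1
∂L/∂y = 2(y - t) = 2(1 - -2) = 6
∂y/∂b = 1
∂L/∂b = ∂L/∂y · ∂y/∂b = 6 × 1 = 6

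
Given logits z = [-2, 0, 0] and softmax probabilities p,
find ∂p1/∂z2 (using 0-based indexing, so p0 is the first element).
∂p1/∂z2 = -0.2193

p = softmax(z) = [0.06338, 0.4683, 0.4683]
p1 = 0.4683, p2 = 0.4683

∂p1/∂z2 = -p1 × p2 = -0.4683 × 0.4683 = -0.2193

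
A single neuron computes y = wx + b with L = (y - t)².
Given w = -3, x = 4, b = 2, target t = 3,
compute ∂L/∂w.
∂L/∂w = -104

y = wx + b = (-3)(4) + 2 = -10
∂L/∂y = 2(y - t) = 2(-10 - 3) = -26
∂y/∂w = x = 4
∂L/∂w = ∂L/∂y · ∂y/∂w = -26 × 4 = -104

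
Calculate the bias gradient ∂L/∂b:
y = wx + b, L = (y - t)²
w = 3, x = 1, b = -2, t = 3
∂L/∂b = -4

y = wx + b = (3)(1) + -2 = 1
∂L/∂y = 2(y - t) = 2(1 - 3) = -4
∂y/∂b = 1
∂L/∂b = ∂L/∂y · ∂y/∂b = -4 × 1 = -4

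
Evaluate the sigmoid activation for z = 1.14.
0.7577

sigmoid(1.14) = 1/(1 + e^(-1.14)) = 1/(1 + 0.3198) = 0.7577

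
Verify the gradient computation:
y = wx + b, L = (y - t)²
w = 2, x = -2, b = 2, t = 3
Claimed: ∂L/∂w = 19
Incorrect

y = (2)(-2) + 2 = -2
∂L/∂y = 2(y - t) = 2(-2 - 3) = -10
∂y/∂w = x = -2
∂L/∂w = -10 × -2 = 20

Claimed value: 19
Incorrect: The correct gradient is 20.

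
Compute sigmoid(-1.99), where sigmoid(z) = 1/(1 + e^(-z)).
0.1203

sigmoid(-1.99) = 1/(1 + e^(1.99)) = 1/(1 + 7.316) = 0.1203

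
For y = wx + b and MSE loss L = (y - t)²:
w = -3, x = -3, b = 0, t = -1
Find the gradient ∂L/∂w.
∂L/∂w = -60

y = wx + b = (-3)(-3) + 0 = 9
∂L/∂y = 2(y - t) = 2(9 - -1) = 20
∂y/∂w = x = -3
∂L/∂w = ∂L/∂y · ∂y/∂w = 20 × -3 = -60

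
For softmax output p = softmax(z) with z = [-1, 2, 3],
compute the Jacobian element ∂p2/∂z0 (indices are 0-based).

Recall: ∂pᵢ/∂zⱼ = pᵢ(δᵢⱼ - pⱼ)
∂p2/∂z0 = -0.009532

p = softmax(z) = [0.01321, 0.2654, 0.7214]
p2 = 0.7214, p0 = 0.01321

∂p2/∂z0 = -p2 × p0 = -0.7214 × 0.01321 = -0.009532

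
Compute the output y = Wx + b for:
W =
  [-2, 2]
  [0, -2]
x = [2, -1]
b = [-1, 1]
y = [-7, 3]

Wx = [-2×2 + 2×-1, 0×2 + -2×-1]
   = [-6, 2]
y = Wx + b = [-6 + -1, 2 + 1] = [-7, 3]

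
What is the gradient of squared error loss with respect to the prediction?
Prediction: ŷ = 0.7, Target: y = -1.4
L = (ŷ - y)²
∂L/∂ŷ = 4.2

∂L/∂ŷ = 2(ŷ - y) = 2(0.7 - -1.4) = 2(2.1) = 4.2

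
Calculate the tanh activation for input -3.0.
-0.9951

tanh(-3.0) = (e^(-3.0) - e^(3.0))/(e^(-3.0) + e^(3.0)) = -0.9951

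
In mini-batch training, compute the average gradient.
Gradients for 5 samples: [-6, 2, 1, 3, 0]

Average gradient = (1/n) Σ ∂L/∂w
Average gradient = 0

Average = (1/5)(-6 + 2 + 1 + 3 + 0) = 0/5 = 0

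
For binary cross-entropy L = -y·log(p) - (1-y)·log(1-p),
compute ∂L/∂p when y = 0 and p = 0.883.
∂L/∂p = 8.547

∂L/∂p = -y/p + (1-y)/(1-p) = 0 + 1/0.117 = 8.547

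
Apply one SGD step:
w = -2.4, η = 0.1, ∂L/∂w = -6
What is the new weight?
w_new = -1.8

w_new = w - η·∂L/∂w = -2.4 - 0.1×(-6) = -2.4 - (-0.6) = -1.8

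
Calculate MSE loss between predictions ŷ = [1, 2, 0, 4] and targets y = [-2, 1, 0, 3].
MSE = 2.75

MSE = (1/4)((1--2)² + (2-1)² + (0-0)² + (4-3)²) = (1/4)(9 + 1 + 0 + 1) = 2.75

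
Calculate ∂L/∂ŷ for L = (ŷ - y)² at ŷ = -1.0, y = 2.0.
∂L/∂ŷ = -6.0

∂L/∂ŷ = 2(ŷ - y) = 2(-1.0 - 2.0) = 2(-3.0) = -6.0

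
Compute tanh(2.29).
0.9797

tanh(2.29) = (e^(2.29) - e^(-2.29))/(e^(2.29) + e^(-2.29)) = 0.9797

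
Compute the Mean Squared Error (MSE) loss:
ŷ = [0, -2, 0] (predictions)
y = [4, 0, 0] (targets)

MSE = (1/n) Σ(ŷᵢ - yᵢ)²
MSE = 6.667

MSE = (1/3)((0-4)² + (-2-0)² + (0-0)²) = (1/3)(16 + 4 + 0) = 6.667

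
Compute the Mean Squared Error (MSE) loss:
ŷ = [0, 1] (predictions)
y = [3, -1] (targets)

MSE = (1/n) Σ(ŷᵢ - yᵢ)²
MSE = 6.5

MSE = (1/2)((0-3)² + (1--1)²) = (1/2)(9 + 4) = 6.5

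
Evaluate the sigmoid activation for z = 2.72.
0.9382

sigmoid(2.72) = 1/(1 + e^(-2.72)) = 1/(1 + 0.06587) = 0.9382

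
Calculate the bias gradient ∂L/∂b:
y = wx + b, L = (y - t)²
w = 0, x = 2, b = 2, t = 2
∂L/∂b = 0

y = wx + b = (0)(2) + 2 = 2
∂L/∂y = 2(y - t) = 2(2 - 2) = 0
∂y/∂b = 1
∂L/∂b = ∂L/∂y · ∂y/∂b = 0 × 1 = 0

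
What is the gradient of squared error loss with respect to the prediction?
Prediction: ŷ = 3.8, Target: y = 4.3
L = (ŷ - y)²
∂L/∂ŷ = -1.0

∂L/∂ŷ = 2(ŷ - y) = 2(3.8 - 4.3) = 2(-0.5) = -1.0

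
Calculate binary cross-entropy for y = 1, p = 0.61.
L = 0.4943

L = -1·log(0.61) - 0·log(0.39) = -log(0.61) = 0.4943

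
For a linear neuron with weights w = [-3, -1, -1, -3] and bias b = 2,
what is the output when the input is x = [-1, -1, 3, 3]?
y = -6

y = (-3)(-1) + (-1)(-1) + (-1)(3) + (-3)(3) + 2 = -6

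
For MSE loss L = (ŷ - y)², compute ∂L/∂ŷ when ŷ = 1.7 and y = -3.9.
∂L/∂ŷ = 11.2

∂L/∂ŷ = 2(ŷ - y) = 2(1.7 - -3.9) = 2(5.6) = 11.2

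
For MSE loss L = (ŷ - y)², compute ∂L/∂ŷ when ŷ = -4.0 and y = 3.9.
∂L/∂ŷ = -15.8

∂L/∂ŷ = 2(ŷ - y) = 2(-4.0 - 3.9) = 2(-7.9) = -15.8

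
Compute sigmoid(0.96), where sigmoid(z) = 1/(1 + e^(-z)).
0.7231

sigmoid(0.96) = 1/(1 + e^(-0.96)) = 1/(1 + 0.3829) = 0.7231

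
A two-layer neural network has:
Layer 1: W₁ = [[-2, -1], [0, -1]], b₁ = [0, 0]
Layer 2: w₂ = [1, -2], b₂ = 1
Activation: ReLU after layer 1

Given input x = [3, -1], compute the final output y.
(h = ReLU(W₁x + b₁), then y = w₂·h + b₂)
y = -1

Layer 1 pre-activation: z₁ = [-5, 1]
After ReLU: h = [0, 1]
Layer 2 output: y = 1×0 + -2×1 + 1 = -1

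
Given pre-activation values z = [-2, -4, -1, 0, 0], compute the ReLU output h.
h = [0, 0, 0, 0, 0]

ReLU applied element-wise: max(0,-2)=0, max(0,-4)=0, max(0,-1)=0, max(0,0)=0, max(0,0)=0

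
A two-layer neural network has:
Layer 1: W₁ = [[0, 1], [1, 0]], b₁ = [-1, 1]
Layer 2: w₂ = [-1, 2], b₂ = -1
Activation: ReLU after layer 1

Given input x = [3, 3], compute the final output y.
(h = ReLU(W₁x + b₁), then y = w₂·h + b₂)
y = 5

Layer 1 pre-activation: z₁ = [2, 4]
After ReLU: h = [2, 4]
Layer 2 output: y = -1×2 + 2×4 + -1 = 5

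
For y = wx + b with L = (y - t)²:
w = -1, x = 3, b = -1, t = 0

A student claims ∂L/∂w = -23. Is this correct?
Incorrect

y = (-1)(3) + -1 = -4
∂L/∂y = 2(y - t) = 2(-4 - 0) = -8
∂y/∂w = x = 3
∂L/∂w = -8 × 3 = -24

Claimed value: -23
Incorrect: The correct gradient is -24.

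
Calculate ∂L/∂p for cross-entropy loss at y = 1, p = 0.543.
∂L/∂p = -1.842

∂L/∂p = -y/p + (1-y)/(1-p) = -1/0.543 + 0 = -1.842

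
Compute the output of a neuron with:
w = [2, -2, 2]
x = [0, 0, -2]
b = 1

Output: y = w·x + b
y = -3

y = (2)(0) + (-2)(0) + (2)(-2) + 1 = -3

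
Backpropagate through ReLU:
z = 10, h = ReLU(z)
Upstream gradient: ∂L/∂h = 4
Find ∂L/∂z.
∂L/∂z = 4

h = ReLU(10) = 10
Since z > 0: ∂h/∂z = 1
∂L/∂z = ∂L/∂h · ∂h/∂z = 4 × 1 = 4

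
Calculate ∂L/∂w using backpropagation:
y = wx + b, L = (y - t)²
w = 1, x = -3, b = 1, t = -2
∂L/∂w = 0

y = wx + b = (1)(-3) + 1 = -2
∂L/∂y = 2(y - t) = 2(-2 - -2) = 0
∂y/∂w = x = -3
∂L/∂w = ∂L/∂y · ∂y/∂w = 0 × -3 = 0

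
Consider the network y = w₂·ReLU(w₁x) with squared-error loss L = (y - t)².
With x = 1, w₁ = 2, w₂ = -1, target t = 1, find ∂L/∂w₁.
∂L/∂w₁ = 6

Forward pass:
z = w₁x = 2×1 = 2
h = ReLU(2) = 2
y = w₂h = -1×2 = -2

Backward pass:
∂L/∂y = 2(y - t) = 2(-2 - 1) = -6
∂y/∂h = w₂ = -1
∂h/∂z = 1 (ReLU derivative)
∂z/∂w₁ = x = 1

∂L/∂w₁ = -6 × -1 × 1 × 1 = 6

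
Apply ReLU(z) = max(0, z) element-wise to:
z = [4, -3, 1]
h = [4, 0, 1]

ReLU applied element-wise: max(0,4)=4, max(0,-3)=0, max(0,1)=1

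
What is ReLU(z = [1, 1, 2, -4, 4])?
h = [1, 1, 2, 0, 4]

ReLU applied element-wise: max(0,1)=1, max(0,1)=1, max(0,2)=2, max(0,-4)=0, max(0,4)=4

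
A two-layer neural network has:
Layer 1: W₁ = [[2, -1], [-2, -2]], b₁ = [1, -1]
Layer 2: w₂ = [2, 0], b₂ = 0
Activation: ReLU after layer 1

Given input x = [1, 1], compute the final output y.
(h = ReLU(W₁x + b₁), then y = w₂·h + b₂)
y = 4

Layer 1 pre-activation: z₁ = [2, -5]
After ReLU: h = [2, 0]
Layer 2 output: y = 2×2 + 0×0 + 0 = 4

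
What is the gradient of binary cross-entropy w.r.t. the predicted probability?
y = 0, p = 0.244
∂L/∂p = 1.323

∂L/∂p = -y/p + (1-y)/(1-p) = 0 + 1/0.756 = 1.323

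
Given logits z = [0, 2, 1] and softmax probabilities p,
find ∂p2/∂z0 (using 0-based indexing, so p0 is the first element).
∂p2/∂z0 = -0.02203

p = softmax(z) = [0.09003, 0.6652, 0.2447]
p2 = 0.2447, p0 = 0.09003

∂p2/∂z0 = -p2 × p0 = -0.2447 × 0.09003 = -0.02203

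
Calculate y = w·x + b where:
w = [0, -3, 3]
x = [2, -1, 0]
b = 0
y = 3

y = (0)(2) + (-3)(-1) + (3)(0) + 0 = 3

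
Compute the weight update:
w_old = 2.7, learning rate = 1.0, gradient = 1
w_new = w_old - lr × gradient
w_new = 1.7

w_new = w - η·∂L/∂w = 2.7 - 1.0×(1) = 2.7 - (1) = 1.7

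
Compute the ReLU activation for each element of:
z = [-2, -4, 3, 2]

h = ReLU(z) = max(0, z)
h = [0, 0, 3, 2]

ReLU applied element-wise: max(0,-2)=0, max(0,-4)=0, max(0,3)=3, max(0,2)=2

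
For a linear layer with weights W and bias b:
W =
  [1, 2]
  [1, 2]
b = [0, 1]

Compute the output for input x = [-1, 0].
y = [-1, 0]

Wx = [1×-1 + 2×0, 1×-1 + 2×0]
   = [-1, -1]
y = Wx + b = [-1 + 0, -1 + 1] = [-1, 0]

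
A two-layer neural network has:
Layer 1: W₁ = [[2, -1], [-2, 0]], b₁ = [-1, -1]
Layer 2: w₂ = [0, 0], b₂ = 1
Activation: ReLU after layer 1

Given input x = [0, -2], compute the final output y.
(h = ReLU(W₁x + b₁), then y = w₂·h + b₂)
y = 1

Layer 1 pre-activation: z₁ = [1, -1]
After ReLU: h = [1, 0]
Layer 2 output: y = 0×1 + 0×0 + 1 = 1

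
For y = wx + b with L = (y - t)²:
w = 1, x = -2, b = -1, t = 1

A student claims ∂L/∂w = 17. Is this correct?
Incorrect

y = (1)(-2) + -1 = -3
∂L/∂y = 2(y - t) = 2(-3 - 1) = -8
∂y/∂w = x = -2
∂L/∂w = -8 × -2 = 16

Claimed value: 17
Incorrect: The correct gradient is 16.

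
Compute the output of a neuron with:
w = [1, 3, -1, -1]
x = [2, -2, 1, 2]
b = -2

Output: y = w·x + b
y = -9

y = (1)(2) + (3)(-2) + (-1)(1) + (-1)(2) + -2 = -9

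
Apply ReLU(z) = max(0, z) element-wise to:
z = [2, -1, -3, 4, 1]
h = [2, 0, 0, 4, 1]

ReLU applied element-wise: max(0,2)=2, max(0,-1)=0, max(0,-3)=0, max(0,4)=4, max(0,1)=1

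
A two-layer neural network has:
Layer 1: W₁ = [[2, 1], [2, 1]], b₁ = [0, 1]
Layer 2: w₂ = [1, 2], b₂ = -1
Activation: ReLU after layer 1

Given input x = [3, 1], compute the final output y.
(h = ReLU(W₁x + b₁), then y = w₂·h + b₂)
y = 22

Layer 1 pre-activation: z₁ = [7, 8]
After ReLU: h = [7, 8]
Layer 2 output: y = 1×7 + 2×8 + -1 = 22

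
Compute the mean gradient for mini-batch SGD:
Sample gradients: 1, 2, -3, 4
Average gradient = 1

Average = (1/4)(1 + 2 + -3 + 4) = 4/4 = 1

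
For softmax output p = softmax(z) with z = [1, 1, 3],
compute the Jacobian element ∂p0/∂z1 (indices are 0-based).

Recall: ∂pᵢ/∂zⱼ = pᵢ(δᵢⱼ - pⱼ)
∂p0/∂z1 = -0.01134

p = softmax(z) = [0.1065, 0.1065, 0.787]
p0 = 0.1065, p1 = 0.1065

∂p0/∂z1 = -p0 × p1 = -0.1065 × 0.1065 = -0.01134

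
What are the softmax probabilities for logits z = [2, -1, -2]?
p = [0.9362, 0.0466, 0.0171]

exp(z) = [7.389, 0.3679, 0.1353]
Sum = 7.892
p = [0.9362, 0.0466, 0.0171]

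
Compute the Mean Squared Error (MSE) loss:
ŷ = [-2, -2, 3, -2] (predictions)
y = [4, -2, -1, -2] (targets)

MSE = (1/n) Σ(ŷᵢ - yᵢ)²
MSE = 13

MSE = (1/4)((-2-4)² + (-2--2)² + (3--1)² + (-2--2)²) = (1/4)(36 + 0 + 16 + 0) = 13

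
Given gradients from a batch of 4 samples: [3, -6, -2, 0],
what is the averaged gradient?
Average gradient = -1.25

Average = (1/4)(3 + -6 + -2 + 0) = -5/4 = -1.25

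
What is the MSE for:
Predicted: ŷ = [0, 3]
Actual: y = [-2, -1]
MSE = 10

MSE = (1/2)((0--2)² + (3--1)²) = (1/2)(4 + 16) = 10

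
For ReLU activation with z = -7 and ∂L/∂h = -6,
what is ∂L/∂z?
∂L/∂z = 0

h = ReLU(-7) = 0
Since z < 0: ∂h/∂z = 0
∂L/∂z = ∂L/∂h · ∂h/∂z = -6 × 0 = 0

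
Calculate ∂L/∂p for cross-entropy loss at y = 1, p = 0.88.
∂L/∂p = -1.136

∂L/∂p = -y/p + (1-y)/(1-p) = -1/0.88 + 0 = -1.136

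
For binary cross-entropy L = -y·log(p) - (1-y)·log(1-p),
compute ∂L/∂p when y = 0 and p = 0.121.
∂L/∂p = 1.138

∂L/∂p = -y/p + (1-y)/(1-p) = 0 + 1/0.879 = 1.138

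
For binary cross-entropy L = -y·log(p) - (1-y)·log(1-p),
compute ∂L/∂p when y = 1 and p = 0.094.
∂L/∂p = -10.64

∂L/∂p = -y/p + (1-y)/(1-p) = -1/0.094 + 0 = -10.64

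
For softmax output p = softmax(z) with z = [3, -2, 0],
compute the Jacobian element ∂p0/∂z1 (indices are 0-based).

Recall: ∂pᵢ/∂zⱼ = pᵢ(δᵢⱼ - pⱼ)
∂p0/∂z1 = -0.006036

p = softmax(z) = [0.9465, 0.006377, 0.04712]
p0 = 0.9465, p1 = 0.006377

∂p0/∂z1 = -p0 × p1 = -0.9465 × 0.006377 = -0.006036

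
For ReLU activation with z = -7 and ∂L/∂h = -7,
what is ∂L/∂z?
∂L/∂z = 0

h = ReLU(-7) = 0
Since z < 0: ∂h/∂z = 0
∂L/∂z = ∂L/∂h · ∂h/∂z = -7 × 0 = 0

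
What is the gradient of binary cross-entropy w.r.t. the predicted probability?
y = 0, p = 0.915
∂L/∂p = 11.76

∂L/∂p = -y/p + (1-y)/(1-p) = 0 + 1/0.085 = 11.76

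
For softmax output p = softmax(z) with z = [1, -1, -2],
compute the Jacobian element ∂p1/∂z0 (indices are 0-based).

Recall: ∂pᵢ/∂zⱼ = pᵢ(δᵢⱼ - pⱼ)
∂p1/∂z0 = -0.09636

p = softmax(z) = [0.8438, 0.1142, 0.04201]
p1 = 0.1142, p0 = 0.8438

∂p1/∂z0 = -p1 × p0 = -0.1142 × 0.8438 = -0.09636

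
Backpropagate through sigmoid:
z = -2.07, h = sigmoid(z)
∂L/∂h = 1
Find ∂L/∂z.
∂L/∂z = 0.09949

σ(-2.07) = 0.112
σ'(-2.07) = σ(-2.07)(1 - σ(-2.07)) = 0.112 × 0.888 = 0.09949
∂L/∂z = ∂L/∂h · σ'(z) = 1 × 0.09949 = 0.09949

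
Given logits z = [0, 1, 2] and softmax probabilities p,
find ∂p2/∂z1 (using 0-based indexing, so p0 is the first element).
∂p2/∂z1 = -0.1628

p = softmax(z) = [0.09003, 0.2447, 0.6652]
p2 = 0.6652, p1 = 0.2447

∂p2/∂z1 = -p2 × p1 = -0.6652 × 0.2447 = -0.1628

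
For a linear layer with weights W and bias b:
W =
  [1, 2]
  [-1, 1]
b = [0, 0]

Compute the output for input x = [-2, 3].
y = [4, 5]

Wx = [1×-2 + 2×3, -1×-2 + 1×3]
   = [4, 5]
y = Wx + b = [4 + 0, 5 + 0] = [4, 5]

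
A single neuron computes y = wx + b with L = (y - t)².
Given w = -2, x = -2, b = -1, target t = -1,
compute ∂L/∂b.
∂L/∂b = 8

y = wx + b = (-2)(-2) + -1 = 3
∂L/∂y = 2(y - t) = 2(3 - -1) = 8
∂y/∂b = 1
∂L/∂b = ∂L/∂y · ∂y/∂b = 8 × 1 = 8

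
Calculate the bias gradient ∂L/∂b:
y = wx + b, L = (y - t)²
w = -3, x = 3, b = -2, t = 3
∂L/∂b = -28

y = wx + b = (-3)(3) + -2 = -11
∂L/∂y = 2(y - t) = 2(-11 - 3) = -28
∂y/∂b = 1
∂L/∂b = ∂L/∂y · ∂y/∂b = -28 × 1 = -28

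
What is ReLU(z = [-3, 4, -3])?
h = [0, 4, 0]

ReLU applied element-wise: max(0,-3)=0, max(0,4)=4, max(0,-3)=0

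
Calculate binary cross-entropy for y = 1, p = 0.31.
L = 1.171

L = -1·log(0.31) - 0·log(0.69) = -log(0.31) = 1.171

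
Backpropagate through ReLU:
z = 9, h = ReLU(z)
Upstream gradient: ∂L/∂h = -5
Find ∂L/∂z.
∂L/∂z = -5

h = ReLU(9) = 9
Since z > 0: ∂h/∂z = 1
∂L/∂z = ∂L/∂h · ∂h/∂z = -5 × 1 = -5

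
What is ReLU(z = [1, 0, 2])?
h = [1, 0, 2]

ReLU applied element-wise: max(0,1)=1, max(0,0)=0, max(0,2)=2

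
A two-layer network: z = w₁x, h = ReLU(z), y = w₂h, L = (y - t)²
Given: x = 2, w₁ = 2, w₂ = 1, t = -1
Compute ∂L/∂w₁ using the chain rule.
∂L/∂w₁ = 20

Forward pass:
z = w₁x = 2×2 = 4
h = ReLU(4) = 4
y = w₂h = 1×4 = 4

Backward pass:
∂L/∂y = 2(y - t) = 2(4 - -1) = 10
∂y/∂h = w₂ = 1
∂h/∂z = 1 (ReLU derivative)
∂z/∂w₁ = x = 2

∂L/∂w₁ = 10 × 1 × 1 × 2 = 20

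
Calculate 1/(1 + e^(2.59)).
0.06978

sigmoid(-2.59) = 1/(1 + e^(2.59)) = 1/(1 + 13.33) = 0.06978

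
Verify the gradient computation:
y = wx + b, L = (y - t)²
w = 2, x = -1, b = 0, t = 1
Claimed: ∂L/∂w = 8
Incorrect

y = (2)(-1) + 0 = -2
∂L/∂y = 2(y - t) = 2(-2 - 1) = -6
∂y/∂w = x = -1
∂L/∂w = -6 × -1 = 6

Claimed value: 8
Incorrect: The correct gradient is 6.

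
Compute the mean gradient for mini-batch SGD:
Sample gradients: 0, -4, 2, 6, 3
Average gradient = 1.4

Average = (1/5)(0 + -4 + 2 + 6 + 3) = 7/5 = 1.4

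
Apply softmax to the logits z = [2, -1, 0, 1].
p = [0.6439, 0.0321, 0.0871, 0.2369]

exp(z) = [7.389, 0.3679, 1, 2.718]
Sum = 11.48
p = [0.6439, 0.0321, 0.0871, 0.2369]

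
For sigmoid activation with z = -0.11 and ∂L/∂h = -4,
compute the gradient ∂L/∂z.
∂L/∂z = -0.997

σ(-0.11) = 0.4725
σ'(-0.11) = σ(-0.11)(1 - σ(-0.11)) = 0.4725 × 0.5275 = 0.2492
∂L/∂z = ∂L/∂h · σ'(z) = -4 × 0.2492 = -0.997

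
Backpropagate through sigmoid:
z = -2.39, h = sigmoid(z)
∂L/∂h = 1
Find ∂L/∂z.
∂L/∂z = 0.07689

σ(-2.39) = 0.08394
σ'(-2.39) = σ(-2.39)(1 - σ(-2.39)) = 0.08394 × 0.9161 = 0.07689
∂L/∂z = ∂L/∂h · σ'(z) = 1 × 0.07689 = 0.07689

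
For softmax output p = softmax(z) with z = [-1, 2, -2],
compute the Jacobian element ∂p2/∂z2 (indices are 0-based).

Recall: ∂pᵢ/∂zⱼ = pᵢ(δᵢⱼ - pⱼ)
∂p2/∂z2 = 0.01685

p = softmax(z) = [0.04661, 0.9362, 0.01715]
p2 = 0.01715

∂p2/∂z2 = p2(1 - p2) = 0.01715 × (1 - 0.01715) = 0.01685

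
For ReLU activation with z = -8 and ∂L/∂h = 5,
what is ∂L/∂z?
∂L/∂z = 0

h = ReLU(-8) = 0
Since z < 0: ∂h/∂z = 0
∂L/∂z = ∂L/∂h · ∂h/∂z = 5 × 0 = 0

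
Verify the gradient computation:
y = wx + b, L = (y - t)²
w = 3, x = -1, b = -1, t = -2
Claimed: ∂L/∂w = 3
Incorrect

y = (3)(-1) + -1 = -4
∂L/∂y = 2(y - t) = 2(-4 - -2) = -4
∂y/∂w = x = -1
∂L/∂w = -4 × -1 = 4

Claimed value: 3
Incorrect: The correct gradient is 4.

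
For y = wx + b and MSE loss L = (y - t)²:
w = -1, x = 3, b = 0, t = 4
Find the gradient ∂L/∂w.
∂L/∂w = -42

y = wx + b = (-1)(3) + 0 = -3
∂L/∂y = 2(y - t) = 2(-3 - 4) = -14
∂y/∂w = x = 3
∂L/∂w = ∂L/∂y · ∂y/∂w = -14 × 3 = -42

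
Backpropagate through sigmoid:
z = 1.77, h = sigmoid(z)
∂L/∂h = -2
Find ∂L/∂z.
∂L/∂z = -0.2487

σ(1.77) = 0.8545
σ'(1.77) = σ(1.77)(1 - σ(1.77)) = 0.8545 × 0.1455 = 0.1244
∂L/∂z = ∂L/∂h · σ'(z) = -2 × 0.1244 = -0.2487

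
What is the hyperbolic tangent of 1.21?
0.8367

tanh(1.21) = (e^(1.21) - e^(-1.21))/(e^(1.21) + e^(-1.21)) = 0.8367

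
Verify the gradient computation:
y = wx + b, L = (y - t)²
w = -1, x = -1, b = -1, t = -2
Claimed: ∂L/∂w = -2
Incorrect

y = (-1)(-1) + -1 = 0
∂L/∂y = 2(y - t) = 2(0 - -2) = 4
∂y/∂w = x = -1
∂L/∂w = 4 × -1 = -4

Claimed value: -2
Incorrect: The correct gradient is -4.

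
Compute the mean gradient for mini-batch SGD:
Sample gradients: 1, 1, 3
Average gradient = 1.667

Average = (1/3)(1 + 1 + 3) = 5/3 = 1.667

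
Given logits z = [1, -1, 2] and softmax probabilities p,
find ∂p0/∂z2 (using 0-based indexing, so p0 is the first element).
∂p0/∂z2 = -0.183

p = softmax(z) = [0.2595, 0.03512, 0.7054]
p0 = 0.2595, p2 = 0.7054

∂p0/∂z2 = -p0 × p2 = -0.2595 × 0.7054 = -0.183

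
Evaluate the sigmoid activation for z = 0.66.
0.6593

sigmoid(0.66) = 1/(1 + e^(-0.66)) = 1/(1 + 0.5169) = 0.6593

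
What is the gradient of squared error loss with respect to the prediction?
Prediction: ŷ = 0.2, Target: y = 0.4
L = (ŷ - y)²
∂L/∂ŷ = -0.4

∂L/∂ŷ = 2(ŷ - y) = 2(0.2 - 0.4) = 2(-0.2) = -0.4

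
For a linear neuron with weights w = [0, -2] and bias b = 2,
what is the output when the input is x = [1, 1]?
y = 0

y = (0)(1) + (-2)(1) + 2 = 0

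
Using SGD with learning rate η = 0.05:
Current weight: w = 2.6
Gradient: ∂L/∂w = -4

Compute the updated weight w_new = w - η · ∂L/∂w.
w_new = 2.8

w_new = w - η·∂L/∂w = 2.6 - 0.05×(-4) = 2.6 - (-0.2) = 2.8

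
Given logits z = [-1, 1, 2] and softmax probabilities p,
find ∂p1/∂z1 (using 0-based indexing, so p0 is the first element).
∂p1/∂z1 = 0.1922

p = softmax(z) = [0.03512, 0.2595, 0.7054]
p1 = 0.2595

∂p1/∂z1 = p1(1 - p1) = 0.2595 × (1 - 0.2595) = 0.1922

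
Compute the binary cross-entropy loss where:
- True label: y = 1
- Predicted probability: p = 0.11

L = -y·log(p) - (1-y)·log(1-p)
L = 2.207

L = -1·log(0.11) - 0·log(0.89) = -log(0.11) = 2.207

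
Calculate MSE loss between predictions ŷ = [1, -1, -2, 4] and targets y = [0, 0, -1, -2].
MSE = 9.75

MSE = (1/4)((1-0)² + (-1-0)² + (-2--1)² + (4--2)²) = (1/4)(1 + 1 + 1 + 36) = 9.75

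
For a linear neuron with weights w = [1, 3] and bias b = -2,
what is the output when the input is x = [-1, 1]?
y = 0

y = (1)(-1) + (3)(1) + -2 = 0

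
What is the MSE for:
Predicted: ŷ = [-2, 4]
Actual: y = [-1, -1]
MSE = 13

MSE = (1/2)((-2--1)² + (4--1)²) = (1/2)(1 + 25) = 13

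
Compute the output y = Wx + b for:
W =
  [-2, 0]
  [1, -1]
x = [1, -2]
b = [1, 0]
y = [-1, 3]

Wx = [-2×1 + 0×-2, 1×1 + -1×-2]
   = [-2, 3]
y = Wx + b = [-2 + 1, 3 + 0] = [-1, 3]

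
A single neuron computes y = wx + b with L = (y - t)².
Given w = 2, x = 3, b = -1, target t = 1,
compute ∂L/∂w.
∂L/∂w = 24

y = wx + b = (2)(3) + -1 = 5
∂L/∂y = 2(y - t) = 2(5 - 1) = 8
∂y/∂w = x = 3
∂L/∂w = ∂L/∂y · ∂y/∂w = 8 × 3 = 24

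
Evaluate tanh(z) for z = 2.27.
0.9789

tanh(2.27) = (e^(2.27) - e^(-2.27))/(e^(2.27) + e^(-2.27)) = 0.9789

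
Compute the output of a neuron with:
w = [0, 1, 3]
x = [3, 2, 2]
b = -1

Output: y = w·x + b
y = 7

y = (0)(3) + (1)(2) + (3)(2) + -1 = 7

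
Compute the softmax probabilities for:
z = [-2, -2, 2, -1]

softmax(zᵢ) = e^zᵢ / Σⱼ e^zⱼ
p = [0.0169, 0.0169, 0.9205, 0.0458]

exp(z) = [0.1353, 0.1353, 7.389, 0.3679]
Sum = 8.028
p = [0.0169, 0.0169, 0.9205, 0.0458]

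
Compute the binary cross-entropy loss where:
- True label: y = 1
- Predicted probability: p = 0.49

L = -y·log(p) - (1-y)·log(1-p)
L = 0.7133

L = -1·log(0.49) - 0·log(0.51) = -log(0.49) = 0.7133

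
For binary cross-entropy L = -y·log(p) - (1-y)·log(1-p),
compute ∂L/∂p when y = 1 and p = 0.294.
∂L/∂p = -3.401

∂L/∂p = -y/p + (1-y)/(1-p) = -1/0.294 + 0 = -3.401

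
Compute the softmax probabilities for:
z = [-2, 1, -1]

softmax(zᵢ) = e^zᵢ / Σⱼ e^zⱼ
p = [0.042, 0.8438, 0.1142]

exp(z) = [0.1353, 2.718, 0.3679]
Sum = 3.221
p = [0.042, 0.8438, 0.1142]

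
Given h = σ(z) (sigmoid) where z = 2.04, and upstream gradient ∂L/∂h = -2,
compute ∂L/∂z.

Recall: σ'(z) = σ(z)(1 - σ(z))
∂L/∂z = -0.2037

σ(2.04) = 0.8849
σ'(2.04) = σ(2.04)(1 - σ(2.04)) = 0.8849 × 0.1151 = 0.1018
∂L/∂z = ∂L/∂h · σ'(z) = -2 × 0.1018 = -0.2037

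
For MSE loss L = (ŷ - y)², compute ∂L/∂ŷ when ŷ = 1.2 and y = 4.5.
∂L/∂ŷ = -6.6

∂L/∂ŷ = 2(ŷ - y) = 2(1.2 - 4.5) = 2(-3.3) = -6.6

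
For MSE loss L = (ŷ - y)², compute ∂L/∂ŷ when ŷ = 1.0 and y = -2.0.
∂L/∂ŷ = 6.0

∂L/∂ŷ = 2(ŷ - y) = 2(1.0 - -2.0) = 2(3.0) = 6.0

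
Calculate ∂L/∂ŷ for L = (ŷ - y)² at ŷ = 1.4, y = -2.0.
∂L/∂ŷ = 6.8

∂L/∂ŷ = 2(ŷ - y) = 2(1.4 - -2.0) = 2(3.4) = 6.8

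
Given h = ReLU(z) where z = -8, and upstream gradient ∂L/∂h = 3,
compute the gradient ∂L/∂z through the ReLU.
∂L/∂z = 0

h = ReLU(-8) = 0
Since z < 0: ∂h/∂z = 0
∂L/∂z = ∂L/∂h · ∂h/∂z = 3 × 0 = 0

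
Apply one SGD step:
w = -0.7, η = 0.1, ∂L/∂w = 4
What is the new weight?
w_new = -1.1

w_new = w - η·∂L/∂w = -0.7 - 0.1×(4) = -0.7 - (0.4) = -1.1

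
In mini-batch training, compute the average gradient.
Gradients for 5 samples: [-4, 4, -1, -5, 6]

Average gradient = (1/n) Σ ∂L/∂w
Average gradient = 0

Average = (1/5)(-4 + 4 + -1 + -5 + 6) = 0/5 = 0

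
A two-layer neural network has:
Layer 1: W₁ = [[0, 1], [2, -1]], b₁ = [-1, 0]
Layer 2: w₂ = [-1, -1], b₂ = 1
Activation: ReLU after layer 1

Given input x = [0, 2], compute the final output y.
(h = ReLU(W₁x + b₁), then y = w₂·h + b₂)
y = 0

Layer 1 pre-activation: z₁ = [1, -2]
After ReLU: h = [1, 0]
Layer 2 output: y = -1×1 + -1×0 + 1 = 0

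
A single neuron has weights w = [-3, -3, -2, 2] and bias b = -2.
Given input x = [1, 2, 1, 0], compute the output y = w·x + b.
y = -13

y = (-3)(1) + (-3)(2) + (-2)(1) + (2)(0) + -2 = -13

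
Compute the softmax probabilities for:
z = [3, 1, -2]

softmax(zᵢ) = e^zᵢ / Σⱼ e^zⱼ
p = [0.8756, 0.1185, 0.0059]

exp(z) = [20.09, 2.718, 0.1353]
Sum = 22.94
p = [0.8756, 0.1185, 0.0059]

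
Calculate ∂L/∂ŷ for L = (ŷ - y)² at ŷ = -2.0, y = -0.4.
∂L/∂ŷ = -3.2

∂L/∂ŷ = 2(ŷ - y) = 2(-2.0 - -0.4) = 2(-1.6) = -3.2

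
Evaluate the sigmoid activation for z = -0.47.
0.3846

sigmoid(-0.47) = 1/(1 + e^(0.47)) = 1/(1 + 1.6) = 0.3846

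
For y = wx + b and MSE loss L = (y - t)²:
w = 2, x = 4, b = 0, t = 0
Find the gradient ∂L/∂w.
∂L/∂w = 64

y = wx + b = (2)(4) + 0 = 8
∂L/∂y = 2(y - t) = 2(8 - 0) = 16
∂y/∂w = x = 4
∂L/∂w = ∂L/∂y · ∂y/∂w = 16 × 4 = 64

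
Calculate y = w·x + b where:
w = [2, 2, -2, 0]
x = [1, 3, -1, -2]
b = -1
y = 9

y = (2)(1) + (2)(3) + (-2)(-1) + (0)(-2) + -1 = 9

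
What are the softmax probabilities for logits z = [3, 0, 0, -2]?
p = [0.9039, 0.045, 0.045, 0.0061]

exp(z) = [20.09, 1, 1, 0.1353]
Sum = 22.22
p = [0.9039, 0.045, 0.045, 0.0061]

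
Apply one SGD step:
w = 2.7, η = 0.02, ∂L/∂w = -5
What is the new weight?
w_new = 2.8

w_new = w - η·∂L/∂w = 2.7 - 0.02×(-5) = 2.7 - (-0.1) = 2.8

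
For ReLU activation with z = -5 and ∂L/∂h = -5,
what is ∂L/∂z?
∂L/∂z = 0

h = ReLU(-5) = 0
Since z < 0: ∂h/∂z = 0
∂L/∂z = ∂L/∂h · ∂h/∂z = -5 × 0 = 0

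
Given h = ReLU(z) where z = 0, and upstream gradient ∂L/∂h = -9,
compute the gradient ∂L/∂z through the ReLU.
∂L/∂z = 0

h = ReLU(0) = 0
At z = 0: ∂h/∂z = 0 (by convention)
∂L/∂z = ∂L/∂h · ∂h/∂z = -9 × 0 = 0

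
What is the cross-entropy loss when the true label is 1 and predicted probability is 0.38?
L = 0.9676

L = -1·log(0.38) - 0·log(0.62) = -log(0.38) = 0.9676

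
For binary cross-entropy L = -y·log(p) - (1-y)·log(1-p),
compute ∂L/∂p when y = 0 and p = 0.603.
∂L/∂p = 2.519

∂L/∂p = -y/p + (1-y)/(1-p) = 0 + 1/0.397 = 2.519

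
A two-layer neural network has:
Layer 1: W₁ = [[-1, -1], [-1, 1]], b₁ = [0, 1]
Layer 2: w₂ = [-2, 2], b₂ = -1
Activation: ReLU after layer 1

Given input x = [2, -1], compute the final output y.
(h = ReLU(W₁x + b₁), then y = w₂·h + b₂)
y = -1

Layer 1 pre-activation: z₁ = [-1, -2]
After ReLU: h = [0, 0]
Layer 2 output: y = -2×0 + 2×0 + -1 = -1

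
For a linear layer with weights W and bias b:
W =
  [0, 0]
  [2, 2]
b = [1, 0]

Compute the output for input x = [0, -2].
y = [1, -4]

Wx = [0×0 + 0×-2, 2×0 + 2×-2]
   = [0, -4]
y = Wx + b = [0 + 1, -4 + 0] = [1, -4]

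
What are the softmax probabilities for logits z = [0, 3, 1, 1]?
p = [0.0377, 0.7573, 0.1025, 0.1025]

exp(z) = [1, 20.09, 2.718, 2.718]
Sum = 26.52
p = [0.0377, 0.7573, 0.1025, 0.1025]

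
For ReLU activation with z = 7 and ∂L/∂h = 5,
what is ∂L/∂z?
∂L/∂z = 5

h = ReLU(7) = 7
Since z > 0: ∂h/∂z = 1
∂L/∂z = ∂L/∂h · ∂h/∂z = 5 × 1 = 5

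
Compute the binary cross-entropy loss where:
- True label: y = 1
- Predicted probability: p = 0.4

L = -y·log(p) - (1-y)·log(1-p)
L = 0.9163

L = -1·log(0.4) - 0·log(0.6) = -log(0.4) = 0.9163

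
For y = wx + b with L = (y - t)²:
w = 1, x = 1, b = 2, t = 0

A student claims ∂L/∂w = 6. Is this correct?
Correct

y = (1)(1) + 2 = 3
∂L/∂y = 2(y - t) = 2(3 - 0) = 6
∂y/∂w = x = 1
∂L/∂w = 6 × 1 = 6

Claimed value: 6
Correct: The correct gradient is 6.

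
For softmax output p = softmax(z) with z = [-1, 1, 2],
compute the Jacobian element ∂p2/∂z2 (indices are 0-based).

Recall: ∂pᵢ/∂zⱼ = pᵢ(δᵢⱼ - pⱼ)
∂p2/∂z2 = 0.2078

p = softmax(z) = [0.03512, 0.2595, 0.7054]
p2 = 0.7054

∂p2/∂z2 = p2(1 - p2) = 0.7054 × (1 - 0.7054) = 0.2078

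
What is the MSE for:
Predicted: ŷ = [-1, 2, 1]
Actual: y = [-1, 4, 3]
MSE = 2.667

MSE = (1/3)((-1--1)² + (2-4)² + (1-3)²) = (1/3)(0 + 4 + 4) = 2.667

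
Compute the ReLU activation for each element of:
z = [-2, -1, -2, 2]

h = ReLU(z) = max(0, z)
h = [0, 0, 0, 2]

ReLU applied element-wise: max(0,-2)=0, max(0,-1)=0, max(0,-2)=0, max(0,2)=2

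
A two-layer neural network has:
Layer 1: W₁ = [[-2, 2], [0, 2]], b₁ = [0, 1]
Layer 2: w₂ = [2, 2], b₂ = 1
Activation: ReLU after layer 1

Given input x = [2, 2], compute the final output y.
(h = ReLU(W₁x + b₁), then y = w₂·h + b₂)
y = 11

Layer 1 pre-activation: z₁ = [0, 5]
After ReLU: h = [0, 5]
Layer 2 output: y = 2×0 + 2×5 + 1 = 11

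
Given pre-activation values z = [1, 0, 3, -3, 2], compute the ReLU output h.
h = [1, 0, 3, 0, 2]

ReLU applied element-wise: max(0,1)=1, max(0,0)=0, max(0,3)=3, max(0,-3)=0, max(0,2)=2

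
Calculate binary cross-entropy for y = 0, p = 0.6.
L = 0.9163

L = -0·log(0.6) - 1·log(0.4) = -log(0.4) = 0.9163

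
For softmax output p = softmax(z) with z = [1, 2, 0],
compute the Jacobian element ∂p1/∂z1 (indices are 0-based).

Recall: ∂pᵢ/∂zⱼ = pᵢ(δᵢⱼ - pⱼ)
∂p1/∂z1 = 0.2227

p = softmax(z) = [0.2447, 0.6652, 0.09003]
p1 = 0.6652

∂p1/∂z1 = p1(1 - p1) = 0.6652 × (1 - 0.6652) = 0.2227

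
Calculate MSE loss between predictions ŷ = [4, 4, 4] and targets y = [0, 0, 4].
MSE = 10.67

MSE = (1/3)((4-0)² + (4-0)² + (4-4)²) = (1/3)(16 + 16 + 0) = 10.67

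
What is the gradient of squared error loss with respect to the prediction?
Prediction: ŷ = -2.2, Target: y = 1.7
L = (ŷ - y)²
∂L/∂ŷ = -7.8

∂L/∂ŷ = 2(ŷ - y) = 2(-2.2 - 1.7) = 2(-3.9) = -7.8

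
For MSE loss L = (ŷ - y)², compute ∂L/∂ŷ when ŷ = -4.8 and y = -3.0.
∂L/∂ŷ = -3.6

∂L/∂ŷ = 2(ŷ - y) = 2(-4.8 - -3.0) = 2(-1.8) = -3.6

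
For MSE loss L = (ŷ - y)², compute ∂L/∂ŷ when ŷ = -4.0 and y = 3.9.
∂L/∂ŷ = -15.8

∂L/∂ŷ = 2(ŷ - y) = 2(-4.0 - 3.9) = 2(-7.9) = -15.8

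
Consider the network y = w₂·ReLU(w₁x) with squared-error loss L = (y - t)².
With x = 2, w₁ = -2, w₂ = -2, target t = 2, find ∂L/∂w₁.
∂L/∂w₁ = 0

Forward pass:
z = w₁x = -2×2 = -4
h = ReLU(-4) = 0
y = w₂h = -2×0 = 0

Backward pass:
∂L/∂y = 2(y - t) = 2(0 - 2) = -4
∂y/∂h = w₂ = -2
∂h/∂z = 0 (ReLU derivative)
∂z/∂w₁ = x = 2

∂L/∂w₁ = -4 × -2 × 0 × 2 = 0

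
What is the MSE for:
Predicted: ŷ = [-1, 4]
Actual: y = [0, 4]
MSE = 0.5

MSE = (1/2)((-1-0)² + (4-4)²) = (1/2)(1 + 0) = 0.5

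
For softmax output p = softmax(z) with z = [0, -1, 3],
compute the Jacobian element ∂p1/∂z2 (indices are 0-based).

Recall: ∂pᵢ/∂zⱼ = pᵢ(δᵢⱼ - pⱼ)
∂p1/∂z2 = -0.01605

p = softmax(z) = [0.04661, 0.01715, 0.9362]
p1 = 0.01715, p2 = 0.9362

∂p1/∂z2 = -p1 × p2 = -0.01715 × 0.9362 = -0.01605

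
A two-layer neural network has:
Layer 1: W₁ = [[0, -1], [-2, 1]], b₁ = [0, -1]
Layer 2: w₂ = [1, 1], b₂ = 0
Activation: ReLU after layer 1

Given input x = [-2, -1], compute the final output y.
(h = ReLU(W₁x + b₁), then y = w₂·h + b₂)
y = 3

Layer 1 pre-activation: z₁ = [1, 2]
After ReLU: h = [1, 2]
Layer 2 output: y = 1×1 + 1×2 + 0 = 3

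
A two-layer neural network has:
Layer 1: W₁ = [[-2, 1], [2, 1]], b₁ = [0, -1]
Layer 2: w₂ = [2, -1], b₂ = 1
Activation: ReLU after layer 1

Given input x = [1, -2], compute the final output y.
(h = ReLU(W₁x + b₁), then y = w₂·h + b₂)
y = 1

Layer 1 pre-activation: z₁ = [-4, -1]
After ReLU: h = [0, 0]
Layer 2 output: y = 2×0 + -1×0 + 1 = 1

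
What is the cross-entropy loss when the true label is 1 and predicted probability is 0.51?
L = 0.6733

L = -1·log(0.51) - 0·log(0.49) = -log(0.51) = 0.6733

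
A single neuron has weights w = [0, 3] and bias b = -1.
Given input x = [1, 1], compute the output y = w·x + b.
y = 2

y = (0)(1) + (3)(1) + -1 = 2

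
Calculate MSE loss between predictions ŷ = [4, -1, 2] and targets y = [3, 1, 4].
MSE = 3

MSE = (1/3)((4-3)² + (-1-1)² + (2-4)²) = (1/3)(1 + 4 + 4) = 3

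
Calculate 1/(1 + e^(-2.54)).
0.9269

sigmoid(2.54) = 1/(1 + e^(-2.54)) = 1/(1 + 0.07887) = 0.9269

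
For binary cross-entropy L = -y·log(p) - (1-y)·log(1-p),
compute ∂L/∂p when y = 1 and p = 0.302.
∂L/∂p = -3.311

∂L/∂p = -y/p + (1-y)/(1-p) = -1/0.302 + 0 = -3.311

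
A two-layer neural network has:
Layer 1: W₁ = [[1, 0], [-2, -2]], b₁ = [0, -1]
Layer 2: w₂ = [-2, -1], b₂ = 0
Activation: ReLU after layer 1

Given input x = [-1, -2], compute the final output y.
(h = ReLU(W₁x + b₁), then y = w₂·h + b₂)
y = -5

Layer 1 pre-activation: z₁ = [-1, 5]
After ReLU: h = [0, 5]
Layer 2 output: y = -2×0 + -1×5 + 0 = -5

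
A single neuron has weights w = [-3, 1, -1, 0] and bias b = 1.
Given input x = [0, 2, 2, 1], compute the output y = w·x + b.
y = 1

y = (-3)(0) + (1)(2) + (-1)(2) + (0)(1) + 1 = 1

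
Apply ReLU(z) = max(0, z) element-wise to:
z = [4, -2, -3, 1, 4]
h = [4, 0, 0, 1, 4]

ReLU applied element-wise: max(0,4)=4, max(0,-2)=0, max(0,-3)=0, max(0,1)=1, max(0,4)=4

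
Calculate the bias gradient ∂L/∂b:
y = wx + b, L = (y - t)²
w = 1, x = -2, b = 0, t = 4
∂L/∂b = -12

y = wx + b = (1)(-2) + 0 = -2
∂L/∂y = 2(y - t) = 2(-2 - 4) = -12
∂y/∂b = 1
∂L/∂b = ∂L/∂y · ∂y/∂b = -12 × 1 = -12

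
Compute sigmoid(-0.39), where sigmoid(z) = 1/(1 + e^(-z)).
0.4037

sigmoid(-0.39) = 1/(1 + e^(0.39)) = 1/(1 + 1.477) = 0.4037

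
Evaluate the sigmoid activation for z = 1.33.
0.7908

sigmoid(1.33) = 1/(1 + e^(-1.33)) = 1/(1 + 0.2645) = 0.7908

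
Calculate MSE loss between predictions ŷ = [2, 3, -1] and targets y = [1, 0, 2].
MSE = 6.333

MSE = (1/3)((2-1)² + (3-0)² + (-1-2)²) = (1/3)(1 + 9 + 9) = 6.333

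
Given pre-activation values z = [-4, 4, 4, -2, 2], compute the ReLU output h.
h = [0, 4, 4, 0, 2]

ReLU applied element-wise: max(0,-4)=0, max(0,4)=4, max(0,4)=4, max(0,-2)=0, max(0,2)=2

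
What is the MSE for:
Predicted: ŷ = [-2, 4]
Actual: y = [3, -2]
MSE = 30.5

MSE = (1/2)((-2-3)² + (4--2)²) = (1/2)(25 + 36) = 30.5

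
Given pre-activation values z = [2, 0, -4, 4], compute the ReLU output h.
h = [2, 0, 0, 4]

ReLU applied element-wise: max(0,2)=2, max(0,0)=0, max(0,-4)=0, max(0,4)=4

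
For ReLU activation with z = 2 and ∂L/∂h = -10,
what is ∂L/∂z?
∂L/∂z = -10

h = ReLU(2) = 2
Since z > 0: ∂h/∂z = 1
∂L/∂z = ∂L/∂h · ∂h/∂z = -10 × 1 = -10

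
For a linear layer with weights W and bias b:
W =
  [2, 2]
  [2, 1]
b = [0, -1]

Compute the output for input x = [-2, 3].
y = [2, -2]

Wx = [2×-2 + 2×3, 2×-2 + 1×3]
   = [2, -1]
y = Wx + b = [2 + 0, -1 + -1] = [2, -2]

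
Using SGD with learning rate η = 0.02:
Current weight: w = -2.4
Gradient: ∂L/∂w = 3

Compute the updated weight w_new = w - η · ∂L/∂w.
w_new = -2.46

w_new = w - η·∂L/∂w = -2.4 - 0.02×(3) = -2.4 - (0.06) = -2.46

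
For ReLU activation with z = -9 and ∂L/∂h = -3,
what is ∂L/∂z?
∂L/∂z = 0

h = ReLU(-9) = 0
Since z < 0: ∂h/∂z = 0
∂L/∂z = ∂L/∂h · ∂h/∂z = -3 × 0 = 0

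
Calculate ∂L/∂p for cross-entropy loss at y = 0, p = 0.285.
∂L/∂p = 1.399

∂L/∂p = -y/p + (1-y)/(1-p) = 0 + 1/0.715 = 1.399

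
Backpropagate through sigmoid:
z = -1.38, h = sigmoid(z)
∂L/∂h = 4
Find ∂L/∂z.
∂L/∂z = 0.6424

σ(-1.38) = 0.201
σ'(-1.38) = σ(-1.38)(1 - σ(-1.38)) = 0.201 × 0.799 = 0.1606
∂L/∂z = ∂L/∂h · σ'(z) = 4 × 0.1606 = 0.6424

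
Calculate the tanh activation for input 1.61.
0.9232

tanh(1.61) = (e^(1.61) - e^(-1.61))/(e^(1.61) + e^(-1.61)) = 0.9232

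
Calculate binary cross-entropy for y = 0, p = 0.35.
L = 0.4308

L = -0·log(0.35) - 1·log(0.65) = -log(0.65) = 0.4308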